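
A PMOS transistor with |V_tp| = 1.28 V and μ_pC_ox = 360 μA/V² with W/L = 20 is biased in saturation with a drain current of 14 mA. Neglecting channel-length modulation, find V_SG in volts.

k_p = μ_pC_ox · (W/L) = 7.2 mA/V².
In saturation I_D = ½ k_p (V_SG − |V_tp|)², so V_SG − |V_tp| = √(2 I_D / k_p) = √(2 × 14 / 7.2) = 1.97 V.
V_SG = 1.28 + 1.97 = 3.25 V.

V_SG = 3.25 V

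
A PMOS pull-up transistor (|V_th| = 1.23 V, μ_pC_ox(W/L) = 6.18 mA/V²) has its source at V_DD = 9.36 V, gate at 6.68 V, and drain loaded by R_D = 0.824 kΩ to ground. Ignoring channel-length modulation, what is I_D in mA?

I_D = 6.50 mA

V_SG = V_DD − V_G = 9.36 − 6.68 = 2.68 V, so V_ov = 2.68 − 1.23 = 1.45 V.
Assume saturation: I_D = ½ k_p V_ov² = 0.5 × 6.18 × 1.45² = 6.5 mA, giving V_SD = V_DD − I_D R_D = 9.36 − 6.5 × 0.824 = 4.01 V.
V_SD = 4.01 V ≥ V_ov = 1.45 V, confirming saturation.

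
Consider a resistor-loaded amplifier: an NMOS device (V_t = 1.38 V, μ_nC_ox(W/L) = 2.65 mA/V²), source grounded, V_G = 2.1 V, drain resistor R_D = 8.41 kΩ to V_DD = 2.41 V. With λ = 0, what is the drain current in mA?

I_D = 0.268 mA

V_GS = V_G = 2.1 V, so V_ov = 2.1 − 1.38 = 0.72 V.
Assume saturation: I_D = ½ k_n V_ov² = 0.5 × 2.65 × 0.72² = 0.687 mA, giving V_DS = V_DD − I_D R_D = 2.41 − 0.687 × 8.41 = -3.37 V.
But -3.37 V < V_ov = 0.72 V, so the device is actually in triode.
In triode I_D = k_n[V_ov V_DS − ½ V_DS²] and I_D = (V_DD − V_DS)/R_D. Equating: 11.1 V_DS² − 17.05 V_DS + 2.41 = 0, giving V_DS = 0.158 V (the root below V_ov).
I_D = (2.41 − 0.158) / 8.41 = 0.268 mA.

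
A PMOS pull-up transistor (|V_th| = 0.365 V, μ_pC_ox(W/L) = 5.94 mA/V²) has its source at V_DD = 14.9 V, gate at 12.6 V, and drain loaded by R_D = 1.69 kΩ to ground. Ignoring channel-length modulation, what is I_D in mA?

I_D = 8.25 mA

V_SG = V_DD − V_G = 14.9 − 12.6 = 2.3 V, so V_ov = 2.3 − 0.365 = 1.94 V.
Assume saturation: I_D = ½ k_p V_ov² = 0.5 × 5.94 × 1.94² = 11.1 mA, giving V_SD = V_DD − I_D R_D = 14.9 − 11.1 × 1.69 = -3.89 V.
But -3.89 V < V_ov = 1.94 V, so the device is actually in triode.
In triode I_D = k_p[V_ov V_SD − ½ V_SD²] and I_D = (V_DD − V_SD)/R_D. Equating: 5.02 V_SD² − 20.42 V_SD + 14.9 = 0, giving V_SD = 0.952 V (the root below V_ov).
I_D = (14.9 − 0.952) / 1.69 = 8.25 mA.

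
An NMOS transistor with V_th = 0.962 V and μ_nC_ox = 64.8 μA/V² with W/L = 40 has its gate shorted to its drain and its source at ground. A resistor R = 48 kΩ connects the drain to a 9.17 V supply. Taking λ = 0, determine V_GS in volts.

With gate tied to drain, V_GS = V_DS ≥ V_GS − V_th, so the device is in saturation.
k_n = μ_nC_ox · (W/L) = 2.592 mA/V².
KCL at the drain: ½ k_n (V_GS − V_th)² = (V_DD − V_GS)/R.
Let x = V_GS − 0.962. Then 62.2 x² + x − 8.208 = 0, giving x = 0.355 V (positive root), so V_GS = 1.32 V.
I_D = (V_DD − V_GS)/R = (9.17 − 1.32) / 48 = 0.164 mA.

V_GS = 1.32 V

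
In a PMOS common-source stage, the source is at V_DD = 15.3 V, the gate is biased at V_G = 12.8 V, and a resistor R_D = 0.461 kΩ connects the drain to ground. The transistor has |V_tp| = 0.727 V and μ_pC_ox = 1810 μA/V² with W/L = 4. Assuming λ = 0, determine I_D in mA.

V_SG = V_DD − V_G = 15.3 − 12.8 = 2.5 V, so V_ov = 2.5 − 0.727 = 1.77 V.
k_p = μ_pC_ox · (W/L) = 7.24 mA/V².
Assume saturation: I_D = ½ k_p V_ov² = 0.5 × 7.24 × 1.77² = 11.4 mA, giving V_SD = V_DD − I_D R_D = 15.3 − 11.4 × 0.461 = 10.1 V.
V_SD = 10.1 V ≥ V_ov = 1.77 V, confirming saturation.

I_D = 11.4 mA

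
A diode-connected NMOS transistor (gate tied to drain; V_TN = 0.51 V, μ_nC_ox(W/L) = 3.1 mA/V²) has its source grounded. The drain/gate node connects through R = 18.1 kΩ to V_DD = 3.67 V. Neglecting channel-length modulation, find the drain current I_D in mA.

With gate tied to drain, V_GS = V_DS ≥ V_GS − V_TN, so the device is in saturation.
KCL at the drain: ½ k_n (V_GS − V_TN)² = (V_DD − V_GS)/R.
Let x = V_GS − 0.51. Then 28.1 x² + x − 3.16 = 0, giving x = 0.318 V (positive root), so V_GS = 0.828 V.
I_D = (V_DD − V_GS)/R = (3.67 − 0.828) / 18.1 = 0.157 mA.

I_D = 0.157 mA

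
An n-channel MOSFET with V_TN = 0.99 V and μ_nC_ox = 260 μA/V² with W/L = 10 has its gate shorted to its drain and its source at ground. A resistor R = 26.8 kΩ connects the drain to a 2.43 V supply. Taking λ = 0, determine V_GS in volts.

V_GS = 1.18 V

With gate tied to drain, V_GS = V_DS ≥ V_GS − V_TN, so the device is in saturation.
k_n = μ_nC_ox · (W/L) = 2.6 mA/V².
KCL at the drain: ½ k_n (V_GS − V_TN)² = (V_DD − V_GS)/R.
Let x = V_GS − 0.99. Then 34.8 x² + x − 1.44 = 0, giving x = 0.189 V (positive root), so V_GS = 1.18 V.
I_D = (V_DD − V_GS)/R = (2.43 − 1.18) / 26.8 = 0.0467 mA.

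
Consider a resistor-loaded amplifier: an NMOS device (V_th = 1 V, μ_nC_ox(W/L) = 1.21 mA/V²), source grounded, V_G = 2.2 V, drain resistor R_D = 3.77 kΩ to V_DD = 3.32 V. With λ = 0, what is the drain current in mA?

V_GS = V_G = 2.2 V, so V_ov = 2.2 − 1 = 1.2 V.
Assume saturation: I_D = ½ k_n V_ov² = 0.5 × 1.21 × 1.2² = 0.871 mA, giving V_DS = V_DD − I_D R_D = 3.32 − 0.871 × 3.77 = 0.0356 V.
But 0.0356 V < V_ov = 1.2 V, so the device is actually in triode.
In triode I_D = k_n[V_ov V_DS − ½ V_DS²] and I_D = (V_DD − V_DS)/R_D. Equating: 2.28 V_DS² − 6.474 V_DS + 3.32 = 0, giving V_DS = 0.672 V (the root below V_ov).
I_D = (3.32 − 0.672) / 3.77 = 0.702 mA.

I_D = 0.702 mA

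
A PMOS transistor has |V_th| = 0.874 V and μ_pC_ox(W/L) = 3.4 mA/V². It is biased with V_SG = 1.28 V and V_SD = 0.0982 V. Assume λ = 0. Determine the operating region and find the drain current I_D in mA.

Triode; I_D = 0.119 mA

V_ov = V_SG − |V_th| = 1.28 − 0.874 = 0.406 V.
Since V_SD = 0.0982 V < V_ov = 0.406 V, the device is in the triode region.
I_D = k_p [V_ov · V_SD − ½ V_SD²] = 3.4 × [0.406 × 0.0982 − 0.5 × 0.0982²] = 0.119 mA.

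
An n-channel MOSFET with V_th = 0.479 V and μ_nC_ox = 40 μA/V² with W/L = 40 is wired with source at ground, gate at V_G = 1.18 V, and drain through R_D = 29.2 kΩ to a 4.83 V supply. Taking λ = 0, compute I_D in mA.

I_D = 0.160 mA

V_GS = V_G = 1.18 V, so V_ov = 1.18 − 0.479 = 0.701 V.
k_n = μ_nC_ox · (W/L) = 1.6 mA/V².
Assume saturation: I_D = ½ k_n V_ov² = 0.5 × 1.6 × 0.701² = 0.393 mA, giving V_DS = V_DD − I_D R_D = 4.83 − 0.393 × 29.2 = -6.65 V.
But -6.65 V < V_ov = 0.701 V, so the device is actually in triode.
In triode I_D = k_n[V_ov V_DS − ½ V_DS²] and I_D = (V_DD − V_DS)/R_D. Equating: 23.4 V_DS² − 33.75 V_DS + 4.83 = 0, giving V_DS = 0.161 V (the root below V_ov).
I_D = (4.83 − 0.161) / 29.2 = 0.16 mA.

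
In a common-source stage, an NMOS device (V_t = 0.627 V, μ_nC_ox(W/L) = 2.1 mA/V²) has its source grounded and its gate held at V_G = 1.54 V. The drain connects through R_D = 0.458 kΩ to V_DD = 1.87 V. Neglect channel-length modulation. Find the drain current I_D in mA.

I_D = 0.875 mA

V_GS = V_G = 1.54 V, so V_ov = 1.54 − 0.627 = 0.913 V.
Assume saturation: I_D = ½ k_n V_ov² = 0.5 × 2.1 × 0.913² = 0.875 mA, giving V_DS = V_DD − I_D R_D = 1.87 − 0.875 × 0.458 = 1.47 V.
V_DS = 1.47 V ≥ V_ov = 0.913 V, confirming saturation.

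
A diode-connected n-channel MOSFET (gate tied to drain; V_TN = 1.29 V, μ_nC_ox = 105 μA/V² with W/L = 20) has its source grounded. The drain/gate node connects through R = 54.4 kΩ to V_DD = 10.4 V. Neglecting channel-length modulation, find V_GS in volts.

With gate tied to drain, V_GS = V_DS ≥ V_GS − V_TN, so the device is in saturation.
k_n = μ_nC_ox · (W/L) = 2.1 mA/V².
KCL at the drain: ½ k_n (V_GS − V_TN)² = (V_DD − V_GS)/R.
Let x = V_GS − 1.29. Then 57.1 x² + x − 9.11 = 0, giving x = 0.391 V (positive root), so V_GS = 1.68 V.
I_D = (V_DD − V_GS)/R = (10.4 − 1.68) / 54.4 = 0.16 mA.

V_GS = 1.68 V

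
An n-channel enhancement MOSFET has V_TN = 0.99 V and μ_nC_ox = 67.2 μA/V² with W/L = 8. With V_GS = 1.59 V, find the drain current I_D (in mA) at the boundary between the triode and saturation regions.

At the boundary V_DS = V_ov = V_GS − V_TN = 1.59 − 0.99 = 0.6 V.
k_n = μ_nC_ox · (W/L) = 0.5376 mA/V².
I_D = ½ k_n V_ov² = 0.5 × 0.5376 × 0.6² = 0.0968 mA.

I_D = 0.0968 mA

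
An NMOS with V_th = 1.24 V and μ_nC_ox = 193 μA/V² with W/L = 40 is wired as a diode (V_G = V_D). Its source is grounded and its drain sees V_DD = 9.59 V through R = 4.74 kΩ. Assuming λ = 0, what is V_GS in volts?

V_GS = 1.89 V

With gate tied to drain, V_GS = V_DS ≥ V_GS − V_th, so the device is in saturation.
k_n = μ_nC_ox · (W/L) = 7.72 mA/V².
KCL at the drain: ½ k_n (V_GS − V_th)² = (V_DD − V_GS)/R.
Let x = V_GS − 1.24. Then 18.3 x² + x − 8.35 = 0, giving x = 0.649 V (positive root), so V_GS = 1.89 V.
I_D = (V_DD − V_GS)/R = (9.59 − 1.89) / 4.74 = 1.62 mA.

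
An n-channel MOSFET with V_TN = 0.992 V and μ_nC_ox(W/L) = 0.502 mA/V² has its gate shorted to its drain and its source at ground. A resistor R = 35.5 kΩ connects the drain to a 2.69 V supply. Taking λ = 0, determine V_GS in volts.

With gate tied to drain, V_GS = V_DS ≥ V_GS − V_TN, so the device is in saturation.
KCL at the drain: ½ k_n (V_GS − V_TN)² = (V_DD − V_GS)/R.
Let x = V_GS − 0.992. Then 8.91 x² + x − 1.698 = 0, giving x = 0.384 V (positive root), so V_GS = 1.38 V.
I_D = (V_DD − V_GS)/R = (2.69 − 1.38) / 35.5 = 0.037 mA.

V_GS = 1.38 V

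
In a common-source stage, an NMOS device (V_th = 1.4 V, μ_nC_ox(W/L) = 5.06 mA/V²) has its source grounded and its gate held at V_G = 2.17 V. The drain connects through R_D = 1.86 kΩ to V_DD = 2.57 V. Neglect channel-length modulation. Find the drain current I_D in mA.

I_D = 1.16 mA

V_GS = V_G = 2.17 V, so V_ov = 2.17 − 1.4 = 0.77 V.
Assume saturation: I_D = ½ k_n V_ov² = 0.5 × 5.06 × 0.77² = 1.5 mA, giving V_DS = V_DD − I_D R_D = 2.57 − 1.5 × 1.86 = -0.22 V.
But -0.22 V < V_ov = 0.77 V, so the device is actually in triode.
In triode I_D = k_n[V_ov V_DS − ½ V_DS²] and I_D = (V_DD − V_DS)/R_D. Equating: 4.71 V_DS² − 8.247 V_DS + 2.57 = 0, giving V_DS = 0.405 V (the root below V_ov).
I_D = (2.57 − 0.405) / 1.86 = 1.16 mA.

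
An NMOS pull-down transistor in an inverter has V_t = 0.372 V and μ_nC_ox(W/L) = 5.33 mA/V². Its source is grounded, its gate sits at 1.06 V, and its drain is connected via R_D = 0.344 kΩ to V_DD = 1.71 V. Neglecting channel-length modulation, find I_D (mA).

V_GS = V_G = 1.06 V, so V_ov = 1.06 − 0.372 = 0.688 V.
Assume saturation: I_D = ½ k_n V_ov² = 0.5 × 5.33 × 0.688² = 1.26 mA, giving V_DS = V_DD − I_D R_D = 1.71 − 1.26 × 0.344 = 1.28 V.
V_DS = 1.28 V ≥ V_ov = 0.688 V, confirming saturation.

I_D = 1.26 mA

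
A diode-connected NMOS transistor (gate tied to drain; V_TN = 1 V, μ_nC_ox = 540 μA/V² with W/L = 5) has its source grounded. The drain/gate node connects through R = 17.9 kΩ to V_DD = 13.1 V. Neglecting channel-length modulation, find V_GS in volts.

V_GS = 1.69 V

With gate tied to drain, V_GS = V_DS ≥ V_GS − V_TN, so the device is in saturation.
k_n = μ_nC_ox · (W/L) = 2.7 mA/V².
KCL at the drain: ½ k_n (V_GS − V_TN)² = (V_DD − V_GS)/R.
Let x = V_GS − 1. Then 24.2 x² + x − 12.1 = 0, giving x = 0.687 V (positive root), so V_GS = 1.69 V.
I_D = (V_DD − V_GS)/R = (13.1 − 1.69) / 17.9 = 0.638 mA.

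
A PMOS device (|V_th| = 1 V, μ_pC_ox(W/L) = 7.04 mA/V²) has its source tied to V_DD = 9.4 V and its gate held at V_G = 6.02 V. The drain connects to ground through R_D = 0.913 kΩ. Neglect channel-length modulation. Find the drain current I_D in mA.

V_SG = V_DD − V_G = 9.4 − 6.02 = 3.38 V, so V_ov = 3.38 − 1 = 2.38 V.
Assume saturation: I_D = ½ k_p V_ov² = 0.5 × 7.04 × 2.38² = 19.9 mA, giving V_SD = V_DD − I_D R_D = 9.4 − 19.9 × 0.913 = -8.8 V.
But -8.8 V < V_ov = 2.38 V, so the device is actually in triode.
In triode I_D = k_p[V_ov V_SD − ½ V_SD²] and I_D = (V_DD − V_SD)/R_D. Equating: 3.21 V_SD² − 16.3 V_SD + 9.4 = 0, giving V_SD = 0.664 V (the root below V_ov).
I_D = (9.4 − 0.664) / 0.913 = 9.57 mA.

I_D = 9.57 mA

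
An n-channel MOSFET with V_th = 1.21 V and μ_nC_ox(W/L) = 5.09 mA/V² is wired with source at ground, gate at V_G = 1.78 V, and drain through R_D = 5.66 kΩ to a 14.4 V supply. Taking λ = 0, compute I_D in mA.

I_D = 0.827 mA

V_GS = V_G = 1.78 V, so V_ov = 1.78 − 1.21 = 0.57 V.
Assume saturation: I_D = ½ k_n V_ov² = 0.5 × 5.09 × 0.57² = 0.827 mA, giving V_DS = V_DD − I_D R_D = 14.4 − 0.827 × 5.66 = 9.72 V.
V_DS = 9.72 V ≥ V_ov = 0.57 V, confirming saturation.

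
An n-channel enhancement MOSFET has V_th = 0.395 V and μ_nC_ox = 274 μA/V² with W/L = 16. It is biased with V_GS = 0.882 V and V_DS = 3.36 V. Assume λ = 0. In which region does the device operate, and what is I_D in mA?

k_n = μ_nC_ox · (W/L) = 4.384 mA/V².
V_ov = V_GS − V_th = 0.882 − 0.395 = 0.487 V.
Since V_DS = 3.36 V ≥ V_ov = 0.487 V, the device is in saturation.
I_D = ½ k_n V_ov² = 0.5 × 4.384 × 0.487² = 0.52 mA.

Saturation; I_D = 0.520 mA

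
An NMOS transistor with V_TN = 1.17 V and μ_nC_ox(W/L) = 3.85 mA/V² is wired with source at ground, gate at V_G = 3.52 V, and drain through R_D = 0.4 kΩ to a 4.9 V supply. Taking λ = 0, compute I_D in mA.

V_GS = V_G = 3.52 V, so V_ov = 3.52 − 1.17 = 2.35 V.
Assume saturation: I_D = ½ k_n V_ov² = 0.5 × 3.85 × 2.35² = 10.6 mA, giving V_DS = V_DD − I_D R_D = 4.9 − 10.6 × 0.4 = 0.648 V.
But 0.648 V < V_ov = 2.35 V, so the device is actually in triode.
In triode I_D = k_n[V_ov V_DS − ½ V_DS²] and I_D = (V_DD − V_DS)/R_D. Equating: 0.77 V_DS² − 4.619 V_DS + 4.9 = 0, giving V_DS = 1.38 V (the root below V_ov).
I_D = (4.9 − 1.38) / 0.4 = 8.81 mA.

I_D = 8.81 mA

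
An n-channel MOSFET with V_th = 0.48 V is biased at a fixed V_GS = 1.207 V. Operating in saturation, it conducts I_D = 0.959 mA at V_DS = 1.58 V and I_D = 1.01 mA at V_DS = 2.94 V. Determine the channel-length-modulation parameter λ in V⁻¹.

λ = 0.0417 V⁻¹

With V_GS fixed, I_D ∝ (1 + λ V_DS) in saturation, so I_D2/I_D1 = (1 + λ V_DS2)/(1 + λ V_DS1).
1.01/0.959 = 1.053 = (1 + 2.94 λ)/(1 + 1.58 λ).
Solving: λ (I_D1 V_DS2 − I_D2 V_DS1) = I_D2 − I_D1, so λ = (1.01 − 0.959) / (0.959 × 2.94 − 1.01 × 1.58) = 0.051 / 1.22 = 0.0417 V⁻¹.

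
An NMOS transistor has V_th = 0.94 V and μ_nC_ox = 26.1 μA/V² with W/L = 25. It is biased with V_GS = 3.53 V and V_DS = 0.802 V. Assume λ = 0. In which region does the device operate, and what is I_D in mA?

Triode; I_D = 1.15 mA

k_n = μ_nC_ox · (W/L) = 0.6525 mA/V².
V_ov = V_GS − V_th = 3.53 − 0.94 = 2.59 V.
Since V_DS = 0.802 V < V_ov = 2.59 V, the device is in the triode region.
I_D = k_n [V_ov · V_DS − ½ V_DS²] = 0.6525 × [2.59 × 0.802 − 0.5 × 0.802²] = 1.15 mA.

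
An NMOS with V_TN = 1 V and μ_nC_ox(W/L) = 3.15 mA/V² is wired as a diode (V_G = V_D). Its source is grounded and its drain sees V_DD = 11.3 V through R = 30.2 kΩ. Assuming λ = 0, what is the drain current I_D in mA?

With gate tied to drain, V_GS = V_DS ≥ V_GS − V_TN, so the device is in saturation.
KCL at the drain: ½ k_n (V_GS − V_TN)² = (V_DD − V_GS)/R.
Let x = V_GS − 1. Then 47.6 x² + x − 10.3 = 0, giving x = 0.455 V (positive root), so V_GS = 1.45 V.
I_D = (V_DD − V_GS)/R = (11.3 − 1.45) / 30.2 = 0.326 mA.

I_D = 0.326 mA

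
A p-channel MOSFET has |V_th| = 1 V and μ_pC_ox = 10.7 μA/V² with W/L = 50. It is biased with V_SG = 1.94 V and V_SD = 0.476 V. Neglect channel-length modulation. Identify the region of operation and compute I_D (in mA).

k_p = μ_pC_ox · (W/L) = 0.535 mA/V².
V_ov = V_SG − |V_th| = 1.94 − 1 = 0.94 V.
Since V_SD = 0.476 V < V_ov = 0.94 V, the device is in the triode region.
I_D = k_p [V_ov · V_SD − ½ V_SD²] = 0.535 × [0.94 × 0.476 − 0.5 × 0.476²] = 0.179 mA.

Triode; I_D = 0.179 mA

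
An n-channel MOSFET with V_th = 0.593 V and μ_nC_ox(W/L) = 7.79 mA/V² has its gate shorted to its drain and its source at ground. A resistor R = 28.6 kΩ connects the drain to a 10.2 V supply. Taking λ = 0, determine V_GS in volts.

V_GS = 0.882 V

With gate tied to drain, V_GS = V_DS ≥ V_GS − V_th, so the device is in saturation.
KCL at the drain: ½ k_n (V_GS − V_th)² = (V_DD − V_GS)/R.
Let x = V_GS − 0.593. Then 111 x² + x − 9.607 = 0, giving x = 0.289 V (positive root), so V_GS = 0.882 V.
I_D = (V_DD − V_GS)/R = (10.2 − 0.882) / 28.6 = 0.326 mA.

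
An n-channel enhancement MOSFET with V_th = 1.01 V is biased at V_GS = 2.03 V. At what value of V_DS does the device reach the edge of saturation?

V_DS,sat = 1.02 V

The boundary between triode and saturation is V_DS = V_GS − V_th = V_ov.
V_ov = 2.03 − 1.01 = 1.02 V.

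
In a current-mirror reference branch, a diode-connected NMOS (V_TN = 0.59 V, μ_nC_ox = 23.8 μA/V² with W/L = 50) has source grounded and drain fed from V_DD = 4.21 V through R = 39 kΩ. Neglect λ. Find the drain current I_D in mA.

I_D = 0.0832 mA

With gate tied to drain, V_GS = V_DS ≥ V_GS − V_TN, so the device is in saturation.
k_n = μ_nC_ox · (W/L) = 1.19 mA/V².
KCL at the drain: ½ k_n (V_GS − V_TN)² = (V_DD − V_GS)/R.
Let x = V_GS − 0.59. Then 23.2 x² + x − 3.62 = 0, giving x = 0.374 V (positive root), so V_GS = 0.964 V.
I_D = (V_DD − V_GS)/R = (4.21 − 0.964) / 39 = 0.0832 mA.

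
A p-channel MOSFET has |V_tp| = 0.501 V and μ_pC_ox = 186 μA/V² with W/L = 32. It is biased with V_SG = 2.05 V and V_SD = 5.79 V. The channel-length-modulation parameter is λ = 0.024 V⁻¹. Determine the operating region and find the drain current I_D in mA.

k_p = μ_pC_ox · (W/L) = 5.952 mA/V².
V_ov = V_SG − |V_tp| = 2.05 − 0.501 = 1.55 V.
Since V_SD = 5.79 V ≥ V_ov = 1.55 V, the device is in saturation.
I_D = ½ k_p V_ov² (1 + λ V_SD) = 0.5 × 5.952 × 1.55² × (1 + 0.024 × 5.79) = 8.13 mA.

Saturation; I_D = 8.13 mA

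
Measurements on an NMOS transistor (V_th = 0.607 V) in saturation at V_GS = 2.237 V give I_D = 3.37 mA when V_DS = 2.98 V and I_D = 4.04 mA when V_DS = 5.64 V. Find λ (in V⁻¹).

With V_GS fixed, I_D ∝ (1 + λ V_DS) in saturation, so I_D2/I_D1 = (1 + λ V_DS2)/(1 + λ V_DS1).
4.04/3.37 = 1.199 = (1 + 5.64 λ)/(1 + 2.98 λ).
Solving: λ (I_D1 V_DS2 − I_D2 V_DS1) = I_D2 − I_D1, so λ = (4.04 − 3.37) / (3.37 × 5.64 − 4.04 × 2.98) = 0.67 / 6.97 = 0.0962 V⁻¹.

λ = 0.0962 V⁻¹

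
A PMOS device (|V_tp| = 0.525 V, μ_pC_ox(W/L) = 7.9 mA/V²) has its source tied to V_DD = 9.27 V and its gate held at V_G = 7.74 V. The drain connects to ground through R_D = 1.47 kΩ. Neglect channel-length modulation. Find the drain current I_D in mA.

V_SG = V_DD − V_G = 9.27 − 7.74 = 1.53 V, so V_ov = 1.53 − 0.525 = 1 V.
Assume saturation: I_D = ½ k_p V_ov² = 0.5 × 7.9 × 1² = 3.99 mA, giving V_SD = V_DD − I_D R_D = 9.27 − 3.99 × 1.47 = 3.41 V.
V_SD = 3.41 V ≥ V_ov = 1 V, confirming saturation.

I_D = 3.99 mA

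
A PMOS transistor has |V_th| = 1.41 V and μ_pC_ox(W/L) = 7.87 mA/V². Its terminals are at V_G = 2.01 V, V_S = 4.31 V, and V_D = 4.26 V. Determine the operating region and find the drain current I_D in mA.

V_SG = V_S − V_G = 4.31 − 2.01 = 2.3 V; V_SD = V_S − V_D = 4.31 − 4.26 = 0.05 V.
V_ov = V_SG − |V_th| = 2.3 − 1.41 = 0.89 V.
Since V_SD = 0.05 V < V_ov = 0.89 V, the device is in the triode region.
I_D = k_p [V_ov · V_SD − ½ V_SD²] = 7.87 × [0.89 × 0.05 − 0.5 × 0.05²] = 0.34 mA.

Triode; I_D = 0.340 mA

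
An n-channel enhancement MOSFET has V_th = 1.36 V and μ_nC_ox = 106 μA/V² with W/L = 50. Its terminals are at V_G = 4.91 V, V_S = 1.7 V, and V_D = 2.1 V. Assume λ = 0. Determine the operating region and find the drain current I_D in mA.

V_GS = V_G − V_S = 4.91 − 1.7 = 3.21 V; V_DS = V_D − V_S = 2.1 − 1.7 = 0.4 V.
k_n = μ_nC_ox · (W/L) = 5.3 mA/V².
V_ov = V_GS − V_th = 3.21 − 1.36 = 1.85 V.
Since V_DS = 0.4 V < V_ov = 1.85 V, the device is in the triode region.
I_D = k_n [V_ov · V_DS − ½ V_DS²] = 5.3 × [1.85 × 0.4 − 0.5 × 0.4²] = 3.5 mA.

Triode; I_D = 3.50 mA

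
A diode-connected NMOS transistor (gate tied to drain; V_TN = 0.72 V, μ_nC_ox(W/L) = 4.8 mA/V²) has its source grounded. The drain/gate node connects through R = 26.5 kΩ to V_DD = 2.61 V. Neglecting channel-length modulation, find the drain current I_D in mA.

With gate tied to drain, V_GS = V_DS ≥ V_GS − V_TN, so the device is in saturation.
KCL at the drain: ½ k_n (V_GS − V_TN)² = (V_DD − V_GS)/R.
Let x = V_GS − 0.72. Then 63.6 x² + x − 1.89 = 0, giving x = 0.165 V (positive root), so V_GS = 0.885 V.
I_D = (V_DD − V_GS)/R = (2.61 − 0.885) / 26.5 = 0.0651 mA.

I_D = 0.0651 mA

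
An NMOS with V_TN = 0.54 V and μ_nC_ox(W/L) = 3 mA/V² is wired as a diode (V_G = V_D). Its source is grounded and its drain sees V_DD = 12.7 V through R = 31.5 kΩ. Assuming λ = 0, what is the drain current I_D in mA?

With gate tied to drain, V_GS = V_DS ≥ V_GS − V_TN, so the device is in saturation.
KCL at the drain: ½ k_n (V_GS − V_TN)² = (V_DD − V_GS)/R.
Let x = V_GS − 0.54. Then 47.2 x² + x − 12.16 = 0, giving x = 0.497 V (positive root), so V_GS = 1.04 V.
I_D = (V_DD − V_GS)/R = (12.7 − 1.04) / 31.5 = 0.37 mA.

I_D = 0.370 mA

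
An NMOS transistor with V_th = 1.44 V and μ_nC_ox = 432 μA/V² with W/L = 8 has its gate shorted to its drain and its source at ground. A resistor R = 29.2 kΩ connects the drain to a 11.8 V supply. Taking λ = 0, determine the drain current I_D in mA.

With gate tied to drain, V_GS = V_DS ≥ V_GS − V_th, so the device is in saturation.
k_n = μ_nC_ox · (W/L) = 3.456 mA/V².
KCL at the drain: ½ k_n (V_GS − V_th)² = (V_DD − V_GS)/R.
Let x = V_GS − 1.44. Then 50.5 x² + x − 10.36 = 0, giving x = 0.443 V (positive root), so V_GS = 1.88 V.
I_D = (V_DD − V_GS)/R = (11.8 − 1.88) / 29.2 = 0.34 mA.

I_D = 0.340 mA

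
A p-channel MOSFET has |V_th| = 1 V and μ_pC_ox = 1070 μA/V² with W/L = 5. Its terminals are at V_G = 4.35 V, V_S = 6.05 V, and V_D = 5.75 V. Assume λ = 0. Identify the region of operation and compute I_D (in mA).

V_SG = V_S − V_G = 6.05 − 4.35 = 1.7 V; V_SD = V_S − V_D = 6.05 − 5.75 = 0.3 V.
k_p = μ_pC_ox · (W/L) = 5.35 mA/V².
V_ov = V_SG − |V_th| = 1.7 − 1 = 0.7 V.
Since V_SD = 0.3 V < V_ov = 0.7 V, the device is in the triode region.
I_D = k_p [V_ov · V_SD − ½ V_SD²] = 5.35 × [0.7 × 0.3 − 0.5 × 0.3²] = 0.883 mA.

Triode; I_D = 0.883 mA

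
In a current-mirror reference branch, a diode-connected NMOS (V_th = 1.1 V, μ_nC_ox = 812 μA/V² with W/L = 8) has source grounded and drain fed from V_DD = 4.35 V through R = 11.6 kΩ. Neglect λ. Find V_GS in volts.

V_GS = 1.38 V

With gate tied to drain, V_GS = V_DS ≥ V_GS − V_th, so the device is in saturation.
k_n = μ_nC_ox · (W/L) = 6.496 mA/V².
KCL at the drain: ½ k_n (V_GS − V_th)² = (V_DD − V_GS)/R.
Let x = V_GS − 1.1. Then 37.7 x² + x − 3.25 = 0, giving x = 0.281 V (positive root), so V_GS = 1.38 V.
I_D = (V_DD − V_GS)/R = (4.35 − 1.38) / 11.6 = 0.256 mA.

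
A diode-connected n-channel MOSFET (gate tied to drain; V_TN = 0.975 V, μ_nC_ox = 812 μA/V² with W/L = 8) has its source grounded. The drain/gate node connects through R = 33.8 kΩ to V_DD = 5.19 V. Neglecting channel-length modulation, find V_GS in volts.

With gate tied to drain, V_GS = V_DS ≥ V_GS − V_TN, so the device is in saturation.
k_n = μ_nC_ox · (W/L) = 6.496 mA/V².
KCL at the drain: ½ k_n (V_GS − V_TN)² = (V_DD − V_GS)/R.
Let x = V_GS − 0.975. Then 110 x² + x − 4.215 = 0, giving x = 0.191 V (positive root), so V_GS = 1.17 V.
I_D = (V_DD − V_GS)/R = (5.19 − 1.17) / 33.8 = 0.119 mA.

V_GS = 1.17 V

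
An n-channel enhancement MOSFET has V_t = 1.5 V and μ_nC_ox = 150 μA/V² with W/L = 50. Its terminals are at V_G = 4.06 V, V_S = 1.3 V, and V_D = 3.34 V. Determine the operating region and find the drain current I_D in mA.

V_GS = V_G − V_S = 4.06 − 1.3 = 2.76 V; V_DS = V_D − V_S = 3.34 − 1.3 = 2.04 V.
k_n = μ_nC_ox · (W/L) = 7.5 mA/V².
V_ov = V_GS − V_t = 2.76 − 1.5 = 1.26 V.
Since V_DS = 2.04 V ≥ V_ov = 1.26 V, the device is in saturation.
I_D = ½ k_n V_ov² = 0.5 × 7.5 × 1.26² = 5.95 mA.

Saturation; I_D = 5.95 mA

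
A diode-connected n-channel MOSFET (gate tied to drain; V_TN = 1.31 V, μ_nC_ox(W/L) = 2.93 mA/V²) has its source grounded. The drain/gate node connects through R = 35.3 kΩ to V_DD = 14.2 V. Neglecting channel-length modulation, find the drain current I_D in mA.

I_D = 0.351 mA

With gate tied to drain, V_GS = V_DS ≥ V_GS − V_TN, so the device is in saturation.
KCL at the drain: ½ k_n (V_GS − V_TN)² = (V_DD − V_GS)/R.
Let x = V_GS − 1.31. Then 51.7 x² + x − 12.89 = 0, giving x = 0.49 V (positive root), so V_GS = 1.8 V.
I_D = (V_DD − V_GS)/R = (14.2 − 1.8) / 35.3 = 0.351 mA.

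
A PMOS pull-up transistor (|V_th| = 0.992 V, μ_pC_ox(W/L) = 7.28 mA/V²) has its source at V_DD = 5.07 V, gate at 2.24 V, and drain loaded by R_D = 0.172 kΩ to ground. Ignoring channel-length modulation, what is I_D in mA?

V_SG = V_DD − V_G = 5.07 − 2.24 = 2.83 V, so V_ov = 2.83 − 0.992 = 1.84 V.
Assume saturation: I_D = ½ k_p V_ov² = 0.5 × 7.28 × 1.84² = 12.3 mA, giving V_SD = V_DD − I_D R_D = 5.07 − 12.3 × 0.172 = 2.95 V.
V_SD = 2.95 V ≥ V_ov = 1.84 V, confirming saturation.

I_D = 12.3 mA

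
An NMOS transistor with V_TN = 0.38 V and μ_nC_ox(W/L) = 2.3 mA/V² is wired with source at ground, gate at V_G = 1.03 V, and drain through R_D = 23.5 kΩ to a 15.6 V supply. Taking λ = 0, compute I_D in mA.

V_GS = V_G = 1.03 V, so V_ov = 1.03 − 0.38 = 0.65 V.
Assume saturation: I_D = ½ k_n V_ov² = 0.5 × 2.3 × 0.65² = 0.486 mA, giving V_DS = V_DD − I_D R_D = 15.6 − 0.486 × 23.5 = 4.18 V.
V_DS = 4.18 V ≥ V_ov = 0.65 V, confirming saturation.

I_D = 0.486 mA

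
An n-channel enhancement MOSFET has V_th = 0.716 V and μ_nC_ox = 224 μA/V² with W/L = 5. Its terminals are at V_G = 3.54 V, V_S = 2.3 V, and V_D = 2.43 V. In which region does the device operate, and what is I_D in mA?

Triode; I_D = 0.0668 mA

V_GS = V_G − V_S = 3.54 − 2.3 = 1.24 V; V_DS = V_D − V_S = 2.43 − 2.3 = 0.13 V.
k_n = μ_nC_ox · (W/L) = 1.12 mA/V².
V_ov = V_GS − V_th = 1.24 − 0.716 = 0.524 V.
Since V_DS = 0.13 V < V_ov = 0.524 V, the device is in the triode region.
I_D = k_n [V_ov · V_DS − ½ V_DS²] = 1.12 × [0.524 × 0.13 − 0.5 × 0.13²] = 0.0668 mA.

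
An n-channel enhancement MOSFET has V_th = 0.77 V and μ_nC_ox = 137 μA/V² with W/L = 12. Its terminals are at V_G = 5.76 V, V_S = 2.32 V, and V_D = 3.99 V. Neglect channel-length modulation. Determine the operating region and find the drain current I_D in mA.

Triode; I_D = 5.04 mA

V_GS = V_G − V_S = 5.76 − 2.32 = 3.44 V; V_DS = V_D − V_S = 3.99 − 2.32 = 1.67 V.
k_n = μ_nC_ox · (W/L) = 1.644 mA/V².
V_ov = V_GS − V_th = 3.44 − 0.77 = 2.67 V.
Since V_DS = 1.67 V < V_ov = 2.67 V, the device is in the triode region.
I_D = k_n [V_ov · V_DS − ½ V_DS²] = 1.644 × [2.67 × 1.67 − 0.5 × 1.67²] = 5.04 mA.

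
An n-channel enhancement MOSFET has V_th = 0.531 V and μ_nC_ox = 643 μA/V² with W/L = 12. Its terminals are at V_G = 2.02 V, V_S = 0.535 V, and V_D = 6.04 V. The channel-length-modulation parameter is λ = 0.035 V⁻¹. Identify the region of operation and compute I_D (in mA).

V_GS = V_G − V_S = 2.02 − 0.535 = 1.48 V; V_DS = V_D − V_S = 6.04 − 0.535 = 5.5 V.
k_n = μ_nC_ox · (W/L) = 7.716 mA/V².
V_ov = V_GS − V_th = 1.48 − 0.531 = 0.954 V.
Since V_DS = 5.5 V ≥ V_ov = 0.954 V, the device is in saturation.
I_D = ½ k_n V_ov² (1 + λ V_DS) = 0.5 × 7.716 × 0.954² × (1 + 0.035 × 5.5) = 4.19 mA.

Saturation; I_D = 4.19 mA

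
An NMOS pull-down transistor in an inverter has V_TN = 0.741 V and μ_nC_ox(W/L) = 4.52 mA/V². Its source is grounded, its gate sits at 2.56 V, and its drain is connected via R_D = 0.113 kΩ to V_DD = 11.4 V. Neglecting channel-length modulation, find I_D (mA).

V_GS = V_G = 2.56 V, so V_ov = 2.56 − 0.741 = 1.82 V.
Assume saturation: I_D = ½ k_n V_ov² = 0.5 × 4.52 × 1.82² = 7.48 mA, giving V_DS = V_DD − I_D R_D = 11.4 − 7.48 × 0.113 = 10.6 V.
V_DS = 10.6 V ≥ V_ov = 1.82 V, confirming saturation.

I_D = 7.48 mA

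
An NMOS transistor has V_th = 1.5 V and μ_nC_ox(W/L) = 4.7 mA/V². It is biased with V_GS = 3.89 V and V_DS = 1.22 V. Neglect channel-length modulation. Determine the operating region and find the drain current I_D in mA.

V_ov = V_GS − V_th = 3.89 − 1.5 = 2.39 V.
Since V_DS = 1.22 V < V_ov = 2.39 V, the device is in the triode region.
I_D = k_n [V_ov · V_DS − ½ V_DS²] = 4.7 × [2.39 × 1.22 − 0.5 × 1.22²] = 10.2 mA.

Triode; I_D = 10.2 mA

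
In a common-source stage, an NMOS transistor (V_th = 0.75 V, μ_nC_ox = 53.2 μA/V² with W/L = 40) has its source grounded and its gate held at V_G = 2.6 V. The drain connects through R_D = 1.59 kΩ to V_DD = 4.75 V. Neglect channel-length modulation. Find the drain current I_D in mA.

V_GS = V_G = 2.6 V, so V_ov = 2.6 − 0.75 = 1.85 V.
k_n = μ_nC_ox · (W/L) = 2.128 mA/V².
Assume saturation: I_D = ½ k_n V_ov² = 0.5 × 2.128 × 1.85² = 3.64 mA, giving V_DS = V_DD − I_D R_D = 4.75 − 3.64 × 1.59 = -1.04 V.
But -1.04 V < V_ov = 1.85 V, so the device is actually in triode.
In triode I_D = k_n[V_ov V_DS − ½ V_DS²] and I_D = (V_DD − V_DS)/R_D. Equating: 1.69 V_DS² − 7.26 V_DS + 4.75 = 0, giving V_DS = 0.806 V (the root below V_ov).
I_D = (4.75 − 0.806) / 1.59 = 2.48 mA.

I_D = 2.48 mA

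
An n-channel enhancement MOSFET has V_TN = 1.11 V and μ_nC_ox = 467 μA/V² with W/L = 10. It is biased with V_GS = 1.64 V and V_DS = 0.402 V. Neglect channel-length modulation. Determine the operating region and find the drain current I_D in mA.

k_n = μ_nC_ox · (W/L) = 4.67 mA/V².
V_ov = V_GS − V_TN = 1.64 − 1.11 = 0.53 V.
Since V_DS = 0.402 V < V_ov = 0.53 V, the device is in the triode region.
I_D = k_n [V_ov · V_DS − ½ V_DS²] = 4.67 × [0.53 × 0.402 − 0.5 × 0.402²] = 0.618 mA.

Triode; I_D = 0.618 mA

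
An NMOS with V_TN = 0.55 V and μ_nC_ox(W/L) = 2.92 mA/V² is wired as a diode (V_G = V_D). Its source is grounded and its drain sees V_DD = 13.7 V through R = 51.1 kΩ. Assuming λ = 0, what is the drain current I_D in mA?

I_D = 0.249 mA

With gate tied to drain, V_GS = V_DS ≥ V_GS − V_TN, so the device is in saturation.
KCL at the drain: ½ k_n (V_GS − V_TN)² = (V_DD − V_GS)/R.
Let x = V_GS − 0.55. Then 74.6 x² + x − 13.15 = 0, giving x = 0.413 V (positive root), so V_GS = 0.963 V.
I_D = (V_DD − V_GS)/R = (13.7 − 0.963) / 51.1 = 0.249 mA.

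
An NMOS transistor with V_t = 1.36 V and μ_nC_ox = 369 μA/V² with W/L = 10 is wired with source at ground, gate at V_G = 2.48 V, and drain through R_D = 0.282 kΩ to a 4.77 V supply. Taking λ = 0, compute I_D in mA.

I_D = 2.31 mA

V_GS = V_G = 2.48 V, so V_ov = 2.48 − 1.36 = 1.12 V.
k_n = μ_nC_ox · (W/L) = 3.69 mA/V².
Assume saturation: I_D = ½ k_n V_ov² = 0.5 × 3.69 × 1.12² = 2.31 mA, giving V_DS = V_DD − I_D R_D = 4.77 − 2.31 × 0.282 = 4.12 V.
V_DS = 4.12 V ≥ V_ov = 1.12 V, confirming saturation.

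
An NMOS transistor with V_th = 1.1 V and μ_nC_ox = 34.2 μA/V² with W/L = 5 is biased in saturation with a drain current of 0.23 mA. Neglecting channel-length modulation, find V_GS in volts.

k_n = μ_nC_ox · (W/L) = 0.171 mA/V².
In saturation I_D = ½ k_n (V_GS − V_th)², so V_GS − V_th = √(2 I_D / k_n) = √(2 × 0.23 / 0.171) = 1.64 V.
V_GS = 1.1 + 1.64 = 2.74 V.

V_GS = 2.74 V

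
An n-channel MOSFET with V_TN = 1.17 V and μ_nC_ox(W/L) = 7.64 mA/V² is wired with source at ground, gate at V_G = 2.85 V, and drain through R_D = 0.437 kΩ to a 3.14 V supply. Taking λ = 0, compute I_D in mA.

V_GS = V_G = 2.85 V, so V_ov = 2.85 − 1.17 = 1.68 V.
Assume saturation: I_D = ½ k_n V_ov² = 0.5 × 7.64 × 1.68² = 10.8 mA, giving V_DS = V_DD − I_D R_D = 3.14 − 10.8 × 0.437 = -1.57 V.
But -1.57 V < V_ov = 1.68 V, so the device is actually in triode.
In triode I_D = k_n[V_ov V_DS − ½ V_DS²] and I_D = (V_DD − V_DS)/R_D. Equating: 1.67 V_DS² − 6.609 V_DS + 3.14 = 0, giving V_DS = 0.552 V (the root below V_ov).
I_D = (3.14 − 0.552) / 0.437 = 5.92 mA.

I_D = 5.92 mA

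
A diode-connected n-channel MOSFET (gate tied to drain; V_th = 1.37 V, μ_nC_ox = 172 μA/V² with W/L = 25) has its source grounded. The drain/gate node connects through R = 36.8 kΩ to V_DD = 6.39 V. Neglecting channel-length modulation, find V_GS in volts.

V_GS = 1.62 V

With gate tied to drain, V_GS = V_DS ≥ V_GS − V_th, so the device is in saturation.
k_n = μ_nC_ox · (W/L) = 4.3 mA/V².
KCL at the drain: ½ k_n (V_GS − V_th)² = (V_DD − V_GS)/R.
Let x = V_GS − 1.37. Then 79.1 x² + x − 5.02 = 0, giving x = 0.246 V (positive root), so V_GS = 1.62 V.
I_D = (V_DD − V_GS)/R = (6.39 − 1.62) / 36.8 = 0.13 mA.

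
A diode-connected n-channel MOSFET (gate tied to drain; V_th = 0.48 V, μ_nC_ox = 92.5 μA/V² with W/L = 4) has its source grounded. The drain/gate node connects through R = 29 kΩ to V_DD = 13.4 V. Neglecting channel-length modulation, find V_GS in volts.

With gate tied to drain, V_GS = V_DS ≥ V_GS − V_th, so the device is in saturation.
k_n = μ_nC_ox · (W/L) = 0.37 mA/V².
KCL at the drain: ½ k_n (V_GS − V_th)² = (V_DD − V_GS)/R.
Let x = V_GS − 0.48. Then 5.37 x² + x − 12.92 = 0, giving x = 1.46 V (positive root), so V_GS = 1.94 V.
I_D = (V_DD − V_GS)/R = (13.4 − 1.94) / 29 = 0.395 mA.

V_GS = 1.94 V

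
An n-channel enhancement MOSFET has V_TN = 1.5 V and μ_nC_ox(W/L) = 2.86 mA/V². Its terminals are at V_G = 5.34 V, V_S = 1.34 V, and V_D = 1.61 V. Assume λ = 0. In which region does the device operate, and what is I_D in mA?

Triode; I_D = 1.83 mA

V_GS = V_G − V_S = 5.34 − 1.34 = 4 V; V_DS = V_D − V_S = 1.61 − 1.34 = 0.27 V.
V_ov = V_GS − V_TN = 4 − 1.5 = 2.5 V.
Since V_DS = 0.27 V < V_ov = 2.5 V, the device is in the triode region.
I_D = k_n [V_ov · V_DS − ½ V_DS²] = 2.86 × [2.5 × 0.27 − 0.5 × 0.27²] = 1.83 mA.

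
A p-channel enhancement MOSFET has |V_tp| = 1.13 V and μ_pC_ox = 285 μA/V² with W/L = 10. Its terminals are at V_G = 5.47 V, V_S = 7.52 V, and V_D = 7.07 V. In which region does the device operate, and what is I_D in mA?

V_SG = V_S − V_G = 7.52 − 5.47 = 2.05 V; V_SD = V_S − V_D = 7.52 − 7.07 = 0.45 V.
k_p = μ_pC_ox · (W/L) = 2.85 mA/V².
V_ov = V_SG − |V_tp| = 2.05 − 1.13 = 0.92 V.
Since V_SD = 0.45 V < V_ov = 0.92 V, the device is in the triode region.
I_D = k_p [V_ov · V_SD − ½ V_SD²] = 2.85 × [0.92 × 0.45 − 0.5 × 0.45²] = 0.891 mA.

Triode; I_D = 0.891 mA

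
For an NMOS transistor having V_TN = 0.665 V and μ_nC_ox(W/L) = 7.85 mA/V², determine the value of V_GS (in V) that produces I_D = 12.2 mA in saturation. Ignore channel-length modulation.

V_GS = 2.43 V

In saturation I_D = ½ k_n (V_GS − V_TN)², so V_GS − V_TN = √(2 I_D / k_n) = √(2 × 12.2 / 7.85) = 1.76 V.
V_GS = 0.665 + 1.76 = 2.43 V.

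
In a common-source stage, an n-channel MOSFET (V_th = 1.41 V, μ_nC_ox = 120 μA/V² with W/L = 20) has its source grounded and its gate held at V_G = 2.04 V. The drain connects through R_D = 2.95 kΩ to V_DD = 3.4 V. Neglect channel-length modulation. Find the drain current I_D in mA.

V_GS = V_G = 2.04 V, so V_ov = 2.04 − 1.41 = 0.63 V.
k_n = μ_nC_ox · (W/L) = 2.4 mA/V².
Assume saturation: I_D = ½ k_n V_ov² = 0.5 × 2.4 × 0.63² = 0.476 mA, giving V_DS = V_DD − I_D R_D = 3.4 − 0.476 × 2.95 = 1.99 V.
V_DS = 1.99 V ≥ V_ov = 0.63 V, confirming saturation.

I_D = 0.476 mA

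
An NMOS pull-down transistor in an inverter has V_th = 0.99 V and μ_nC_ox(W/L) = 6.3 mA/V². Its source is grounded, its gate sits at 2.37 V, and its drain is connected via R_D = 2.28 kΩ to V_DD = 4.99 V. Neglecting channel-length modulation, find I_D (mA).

I_D = 2.07 mA

V_GS = V_G = 2.37 V, so V_ov = 2.37 − 0.99 = 1.38 V.
Assume saturation: I_D = ½ k_n V_ov² = 0.5 × 6.3 × 1.38² = 6 mA, giving V_DS = V_DD − I_D R_D = 4.99 − 6 × 2.28 = -8.69 V.
But -8.69 V < V_ov = 1.38 V, so the device is actually in triode.
In triode I_D = k_n[V_ov V_DS − ½ V_DS²] and I_D = (V_DD − V_DS)/R_D. Equating: 7.18 V_DS² − 20.82 V_DS + 4.99 = 0, giving V_DS = 0.264 V (the root below V_ov).
I_D = (4.99 − 0.264) / 2.28 = 2.07 mA.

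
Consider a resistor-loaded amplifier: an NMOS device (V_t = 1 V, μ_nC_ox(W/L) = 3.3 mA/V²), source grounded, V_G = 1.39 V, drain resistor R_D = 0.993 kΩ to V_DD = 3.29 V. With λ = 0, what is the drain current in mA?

I_D = 0.251 mA

V_GS = V_G = 1.39 V, so V_ov = 1.39 − 1 = 0.39 V.
Assume saturation: I_D = ½ k_n V_ov² = 0.5 × 3.3 × 0.39² = 0.251 mA, giving V_DS = V_DD − I_D R_D = 3.29 − 0.251 × 0.993 = 3.04 V.
V_DS = 3.04 V ≥ V_ov = 0.39 V, confirming saturation.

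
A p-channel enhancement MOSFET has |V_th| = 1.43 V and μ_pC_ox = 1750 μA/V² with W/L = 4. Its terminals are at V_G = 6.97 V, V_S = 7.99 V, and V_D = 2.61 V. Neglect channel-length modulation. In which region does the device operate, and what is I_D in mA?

V_SG = V_S − V_G = 7.99 − 6.97 = 1.02 V; V_SD = V_S − V_D = 7.99 − 2.61 = 5.38 V.
V_SG = 1.02 V < |V_th| = 1.43 V, so the transistor is in cutoff.

Cutoff; I_D = 0 mA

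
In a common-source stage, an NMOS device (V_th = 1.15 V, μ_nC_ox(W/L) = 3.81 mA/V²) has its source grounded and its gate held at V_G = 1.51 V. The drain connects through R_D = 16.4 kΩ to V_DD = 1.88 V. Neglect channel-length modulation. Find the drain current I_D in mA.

I_D = 0.109 mA

V_GS = V_G = 1.51 V, so V_ov = 1.51 − 1.15 = 0.36 V.
Assume saturation: I_D = ½ k_n V_ov² = 0.5 × 3.81 × 0.36² = 0.247 mA, giving V_DS = V_DD − I_D R_D = 1.88 − 0.247 × 16.4 = -2.17 V.
But -2.17 V < V_ov = 0.36 V, so the device is actually in triode.
In triode I_D = k_n[V_ov V_DS − ½ V_DS²] and I_D = (V_DD − V_DS)/R_D. Equating: 31.2 V_DS² − 23.49 V_DS + 1.88 = 0, giving V_DS = 0.091 V (the root below V_ov).
I_D = (1.88 − 0.091) / 16.4 = 0.109 mA.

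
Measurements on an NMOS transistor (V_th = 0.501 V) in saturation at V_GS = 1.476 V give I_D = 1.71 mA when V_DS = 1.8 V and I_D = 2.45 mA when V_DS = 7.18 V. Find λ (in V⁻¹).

With V_GS fixed, I_D ∝ (1 + λ V_DS) in saturation, so I_D2/I_D1 = (1 + λ V_DS2)/(1 + λ V_DS1).
2.45/1.71 = 1.433 = (1 + 7.18 λ)/(1 + 1.8 λ).
Solving: λ (I_D1 V_DS2 − I_D2 V_DS1) = I_D2 − I_D1, so λ = (2.45 − 1.71) / (1.71 × 7.18 − 2.45 × 1.8) = 0.74 / 7.87 = 0.0941 V⁻¹.

λ = 0.0941 V⁻¹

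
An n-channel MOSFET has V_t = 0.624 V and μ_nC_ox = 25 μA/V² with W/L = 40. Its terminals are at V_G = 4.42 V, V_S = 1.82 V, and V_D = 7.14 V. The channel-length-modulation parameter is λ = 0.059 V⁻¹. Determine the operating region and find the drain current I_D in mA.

Saturation; I_D = 2.57 mA

V_GS = V_G − V_S = 4.42 − 1.82 = 2.6 V; V_DS = V_D − V_S = 7.14 − 1.82 = 5.32 V.
k_n = μ_nC_ox · (W/L) = 1 mA/V².
V_ov = V_GS − V_t = 2.6 − 0.624 = 1.98 V.
Since V_DS = 5.32 V ≥ V_ov = 1.98 V, the device is in saturation.
I_D = ½ k_n V_ov² (1 + λ V_DS) = 0.5 × 1 × 1.98² × (1 + 0.059 × 5.32) = 2.57 mA.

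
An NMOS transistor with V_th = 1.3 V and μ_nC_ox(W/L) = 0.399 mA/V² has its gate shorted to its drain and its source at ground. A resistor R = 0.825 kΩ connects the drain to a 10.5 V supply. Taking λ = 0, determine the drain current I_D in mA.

I_D = 5.05 mA

With gate tied to drain, V_GS = V_DS ≥ V_GS − V_th, so the device is in saturation.
KCL at the drain: ½ k_n (V_GS − V_th)² = (V_DD − V_GS)/R.
Let x = V_GS − 1.3. Then 0.165 x² + x − 9.2 = 0, giving x = 5.03 V (positive root), so V_GS = 6.33 V.
I_D = (V_DD − V_GS)/R = (10.5 − 6.33) / 0.825 = 5.05 mA.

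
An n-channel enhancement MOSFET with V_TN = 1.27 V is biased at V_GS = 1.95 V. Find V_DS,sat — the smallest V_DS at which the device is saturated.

The boundary between triode and saturation is V_DS = V_GS − V_TN = V_ov.
V_ov = 1.95 − 1.27 = 0.68 V.

V_DS,sat = 0.680 V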